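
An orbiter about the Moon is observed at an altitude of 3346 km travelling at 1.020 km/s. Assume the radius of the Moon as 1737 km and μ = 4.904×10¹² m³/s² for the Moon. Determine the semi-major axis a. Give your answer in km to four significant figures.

a ≈ 5515 km

r = 1737 + 3346 = 5083.0 km = 5.083×10⁶ m.
Vis-viva rearranged: 1/a = 2/r − v²/μ = 3.935×10⁻⁷ − 2.122×10⁻⁷ = 1.813×10⁻⁷ m⁻¹.
a = 5.515×10⁶ m = 5515.3 km.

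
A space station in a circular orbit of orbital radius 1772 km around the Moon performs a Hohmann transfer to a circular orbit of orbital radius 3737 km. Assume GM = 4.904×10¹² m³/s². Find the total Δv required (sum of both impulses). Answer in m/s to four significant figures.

r₁ = 1772 km = 1.772×10⁶ m.
r₂ = 3737 km = 3.737×10⁶ m.
Transfer ellipse a_t = (r₁ + r₂)/2 = 2.754×10⁶ m.
At r₁: circular v_c1 = √(μ/r₁) = 1664 m/s; transfer-perilune v_p = √[μ(2/r₁ − 1/a_t)] = 1938 m/s.
Δv₁ = v_p − v_c1 = 274.1 m/s.
At r₂: circular v_c2 = √(μ/r₂) = 1146 m/s; transfer-apolune v_a = √[μ(2/r₂ − 1/a_t)] = 918.8 m/s.
Δv₂ = v_c2 − v_a = 226.7 m/s.
Total Δv = Δv₁ + Δv₂ = 500.9 m/s.

Δv_total ≈ 500.9 m/s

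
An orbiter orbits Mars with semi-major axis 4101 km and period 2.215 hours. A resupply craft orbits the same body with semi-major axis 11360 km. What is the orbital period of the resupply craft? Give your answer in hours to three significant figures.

Kepler's third law: T² ∝ a³, so T₂ = T₁ (a₂/a₁)^(3/2).
a₂/a₁ = 2.770, (a₂/a₁)^(3/2) = 4.610.
T₂ = 2.215 × 4.610 = 10.21 hours.

T₂ ≈ 10.2 hours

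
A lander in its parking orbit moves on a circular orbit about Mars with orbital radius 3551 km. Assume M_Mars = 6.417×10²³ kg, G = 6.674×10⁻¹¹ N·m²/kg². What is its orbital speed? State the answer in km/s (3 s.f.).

v ≈ 3.47 km/s

μ = GM = 6.674×10⁻¹¹ × 6.417×10²³ = 4.283×10¹³ m³/s².
r = 3551 km = 3.551×10⁶ m.
For a circular orbit v = √(μ/r) = √(4.283×10¹³ / 3.551×10⁶) = √(1.206×10⁷) = 3473 m/s.
That is 3.473 km/s.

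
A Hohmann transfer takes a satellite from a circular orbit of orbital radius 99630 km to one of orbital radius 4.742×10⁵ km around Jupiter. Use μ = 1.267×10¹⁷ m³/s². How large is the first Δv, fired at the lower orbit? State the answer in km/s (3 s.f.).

Δv ≈ 10.2 km/s

r₁ = 99630 km = 9.963×10⁷ m.
r₂ = 4.742×10⁵ km = 4.742×10⁸ m.
Transfer ellipse a_t = (r₁ + r₂)/2 = 2.869×10⁸ m.
At r₁: circular v_c1 = √(μ/r₁) = 35660 m/s; transfer-perijove v_p = √[μ(2/r₁ − 1/a_t)] = 45850 m/s.
Δv₁ = v_p − v_c1 = 10180 m/s.
= 10.18 km/s.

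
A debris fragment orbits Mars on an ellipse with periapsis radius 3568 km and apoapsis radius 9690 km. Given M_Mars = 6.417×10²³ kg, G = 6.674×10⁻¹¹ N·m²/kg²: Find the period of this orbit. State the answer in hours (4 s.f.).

μ = GM = 6.674×10⁻¹¹ × 6.417×10²³ = 4.283×10¹³ m³/s².
Semi-major axis a = (r_p + r_a)/2 = (3568.0 + 9690.0)/2 = 6629.0 km = 6.629×10⁶ m.
By Kepler's third law T = 2π√(a³/μ) = 2π × 2.608×10³ = 1.639×10⁴ s.
= 4.552 hours.

T ≈ 4.552 hours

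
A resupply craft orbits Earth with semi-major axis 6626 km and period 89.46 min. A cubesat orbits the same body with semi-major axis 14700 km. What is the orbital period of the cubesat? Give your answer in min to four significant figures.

Kepler's third law: T² ∝ a³, so T₂ = T₁ (a₂/a₁)^(3/2).
a₂/a₁ = 2.219, (a₂/a₁)^(3/2) = 3.304.
T₂ = 89.46 × 3.304 = 295.6 min.

T₂ ≈ 295.6 min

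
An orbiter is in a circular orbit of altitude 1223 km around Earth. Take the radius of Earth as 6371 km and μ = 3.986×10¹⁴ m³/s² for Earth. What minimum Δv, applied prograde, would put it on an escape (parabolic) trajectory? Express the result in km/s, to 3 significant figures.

Δv ≈ 3.00 km/s

r = 6371 + 1223 = 7594.0 km = 7.5940×10⁶ m.
Circular speed v_c = √(μ/r) = 7245 m/s.
Escape speed v_esc = √(2μ/r) = √2 × v_c = 10250 m/s.
Δv = v_esc − v_c = 3001 m/s = 3.001 km/s.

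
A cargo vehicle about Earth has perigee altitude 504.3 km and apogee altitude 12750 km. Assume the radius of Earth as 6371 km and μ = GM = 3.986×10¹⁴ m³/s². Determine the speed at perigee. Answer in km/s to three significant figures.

r_p = 6371 + 504.3 = 6875.3 km = 6.8753×10⁶ m.
r_a = 6371 + 12750 = 19121 km = 1.9121×10⁷ m.
Semi-major axis a = (r_p + r_a)/2 = 12998 km = 1.300×10⁷ m.
Vis-viva: v² = μ(2/r − 1/a) = 3.986×10¹⁴ × (2.909×10⁻⁷ − 7.693×10⁻⁸) = 8.529×10⁷ m²/s².
v = 9235 m/s = 9.235 km/s.

v ≈ 9.24 km/s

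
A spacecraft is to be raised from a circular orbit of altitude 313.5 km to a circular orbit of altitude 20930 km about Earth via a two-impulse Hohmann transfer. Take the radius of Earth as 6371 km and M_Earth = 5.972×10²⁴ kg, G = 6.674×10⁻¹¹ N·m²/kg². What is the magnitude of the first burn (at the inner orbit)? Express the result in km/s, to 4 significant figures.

Δv ≈ 2.066 km/s

μ = GM = 6.674×10⁻¹¹ × 5.972×10²⁴ = 3.986×10¹⁴ m³/s².
r₁ = 6371 + 313.5 = 6684.5 km = 6.6845×10⁶ m.
r₂ = 6371 + 20930 = 27301 km = 2.7301×10⁷ m.
Transfer ellipse a_t = (r₁ + r₂)/2 = 1.699×10⁷ m.
At r₁: circular v_c1 = √(μ/r₁) = 7722 m/s; transfer-perigee v_p = √[μ(2/r₁ − 1/a_t)] = 9788 m/s.
Δv₁ = v_p − v_c1 = 2066 m/s.
= 2.066 km/s.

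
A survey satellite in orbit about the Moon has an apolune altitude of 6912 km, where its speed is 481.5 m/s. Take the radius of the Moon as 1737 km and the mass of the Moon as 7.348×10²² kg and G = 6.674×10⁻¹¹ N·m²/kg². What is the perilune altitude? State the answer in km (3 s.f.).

μ = GM = 6.674×10⁻¹¹ × 7.348×10²² = 4.904×10¹² m³/s².
r_a = 1737 + 6912 = 8649.0 km = 8.649×10⁶ m.
Specific energy ε = v²/2 − μ/r = -4.511×10⁵ J/kg, so a = −μ/(2ε) = 5.436×10⁶ m.
The apsides satisfy r_p + r_a = 2a, so the perilune radius is 2a − r_a = 2.223×10⁶ m = 2222.6 km.
Perilune altitude = 2222.6 − 1737 = 485.63 km.

perilune altitude ≈ 486 km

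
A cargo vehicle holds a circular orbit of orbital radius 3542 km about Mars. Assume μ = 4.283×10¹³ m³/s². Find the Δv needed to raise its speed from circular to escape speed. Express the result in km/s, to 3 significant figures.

r = 3542 km = 3.542×10⁶ m.
Circular speed v_c = √(μ/r) = 3477 m/s.
Escape speed v_esc = √(2μ/r) = √2 × v_c = 4918 m/s.
Δv = v_esc − v_c = 1440 m/s = 1.440 km/s.

Δv ≈ 1.44 km/s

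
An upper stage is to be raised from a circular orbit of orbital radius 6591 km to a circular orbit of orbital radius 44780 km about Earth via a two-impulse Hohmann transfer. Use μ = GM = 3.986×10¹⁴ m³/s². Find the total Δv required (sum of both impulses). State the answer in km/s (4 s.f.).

r₁ = 6591 km = 6.591×10⁶ m.
r₂ = 44780 km = 4.478×10⁷ m.
Transfer ellipse a_t = (r₁ + r₂)/2 = 2.569×10⁷ m.
At r₁: circular v_c1 = √(μ/r₁) = 7777 m/s; transfer-perigee v_p = √[μ(2/r₁ − 1/a_t)] = 10270 m/s.
Δv₁ = v_p − v_c1 = 2491 m/s.
At r₂: circular v_c2 = √(μ/r₂) = 2984 m/s; transfer-apogee v_a = √[μ(2/r₂ − 1/a_t)] = 1511 m/s.
Δv₂ = v_c2 − v_a = 1472 m/s.
Total Δv = Δv₁ + Δv₂ = 3964 m/s = 3.964 km/s.

Δv_total ≈ 3.964 km/s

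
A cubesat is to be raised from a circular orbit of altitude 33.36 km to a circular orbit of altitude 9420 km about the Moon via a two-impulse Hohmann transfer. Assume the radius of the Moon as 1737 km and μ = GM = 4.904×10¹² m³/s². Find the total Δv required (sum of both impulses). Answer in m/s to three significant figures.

r₁ = 1737 + 33.36 = 1770.4 km = 1.7704×10⁶ m.
r₂ = 1737 + 9420 = 11157 km = 1.1157×10⁷ m.
Transfer ellipse a_t = (r₁ + r₂)/2 = 6.464×10⁶ m.
At r₁: circular v_c1 = √(μ/r₁) = 1664 m/s; transfer-perilune v_p = √[μ(2/r₁ − 1/a_t)] = 2187 m/s.
Δv₁ = v_p − v_c1 = 522.3 m/s.
At r₂: circular v_c2 = √(μ/r₂) = 663.0 m/s; transfer-apolune v_a = √[μ(2/r₂ − 1/a_t)] = 347.0 m/s.
Δv₂ = v_c2 − v_a = 316.0 m/s.
Total Δv = Δv₁ + Δv₂ = 838.3 m/s.

Δv_total ≈ 838 m/s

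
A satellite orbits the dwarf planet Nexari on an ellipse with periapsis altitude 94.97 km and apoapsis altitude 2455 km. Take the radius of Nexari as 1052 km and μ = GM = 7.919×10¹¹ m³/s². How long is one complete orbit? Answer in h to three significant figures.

r_p = 1052 + 94.97 = 1147.0 km = 1.1470×10⁶ m.
r_a = 1052 + 2455 = 3507.0 km = 3.5070×10⁶ m.
Semi-major axis a = (r_p + r_a)/2 = (1147.0 + 3507.0)/2 = 2327.0 km = 2.327×10⁶ m.
By Kepler's third law T = 2π√(a³/μ) = 2π × 3.989×10³ = 2.506×10⁴ s.
= 6.962 h.

T ≈ 6.96 h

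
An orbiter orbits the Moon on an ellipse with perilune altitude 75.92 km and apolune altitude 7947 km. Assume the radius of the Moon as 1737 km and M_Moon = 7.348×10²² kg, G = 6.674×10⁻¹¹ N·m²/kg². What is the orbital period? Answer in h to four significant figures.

μ = GM = 6.674×10⁻¹¹ × 7.348×10²² = 4.904×10¹² m³/s².
r_p = 1737 + 75.92 = 1812.9 km = 1.8129×10⁶ m.
r_a = 1737 + 7947 = 9684.0 km = 9.6840×10⁶ m.
Semi-major axis a = (r_p + r_a)/2 = (1812.9 + 9684.0)/2 = 5748.5 km = 5.748×10⁶ m.
By Kepler's third law T = 2π√(a³/μ) = 2π × 6.224×10³ = 3.910×10⁴ s.
= 10.86 h.

T ≈ 10.86 h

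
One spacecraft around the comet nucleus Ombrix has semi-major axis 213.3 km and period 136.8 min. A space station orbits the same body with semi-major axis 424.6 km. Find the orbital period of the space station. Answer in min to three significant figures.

T₂ ≈ 384 min

Kepler's third law: T² ∝ a³, so T₂ = T₁ (a₂/a₁)^(3/2).
a₂/a₁ = 1.991, (a₂/a₁)^(3/2) = 2.809.
T₂ = 136.8 × 2.809 = 384.2 min.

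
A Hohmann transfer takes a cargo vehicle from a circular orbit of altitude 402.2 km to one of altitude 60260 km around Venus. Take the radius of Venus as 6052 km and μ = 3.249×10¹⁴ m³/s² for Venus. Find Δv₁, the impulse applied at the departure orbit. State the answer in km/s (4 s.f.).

Δv ≈ 2.484 km/s

r₁ = 6052 + 402.2 = 6454.2 km = 6.4542×10⁶ m.
r₂ = 6052 + 60260 = 66312 km = 6.6312×10⁷ m.
Transfer ellipse a_t = (r₁ + r₂)/2 = 3.638×10⁷ m.
At r₁: circular v_c1 = √(μ/r₁) = 7095 m/s; transfer-periapsis v_p = √[μ(2/r₁ − 1/a_t)] = 9579 m/s.
Δv₁ = v_p − v_c1 = 2484 m/s.
= 2.484 km/s.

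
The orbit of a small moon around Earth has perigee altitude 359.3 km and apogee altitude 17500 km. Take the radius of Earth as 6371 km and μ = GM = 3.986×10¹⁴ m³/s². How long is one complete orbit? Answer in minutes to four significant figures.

T ≈ 313.9 minutes

r_p = 6371 + 359.3 = 6730.3 km = 6.7303×10⁶ m.
r_a = 6371 + 17500 = 23871 km = 2.3871×10⁷ m.
Semi-major axis a = (r_p + r_a)/2 = (6730.3 + 23871)/2 = 15301 km = 1.530×10⁷ m.
By Kepler's third law T = 2π√(a³/μ) = 2π × 2.998×10³ = 1.884×10⁴ s.
= 313.9 minutes.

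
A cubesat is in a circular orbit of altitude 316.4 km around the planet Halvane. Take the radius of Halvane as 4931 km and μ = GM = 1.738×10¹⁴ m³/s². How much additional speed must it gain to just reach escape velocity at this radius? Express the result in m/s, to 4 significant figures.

Δv ≈ 2384 m/s

r = 4931 + 316.4 = 5247.4 km = 5.2474×10⁶ m.
Circular speed v_c = √(μ/r) = 5755 m/s.
Escape speed v_esc = √(2μ/r) = √2 × v_c = 8139 m/s.
Δv = v_esc − v_c = 2384 m/s.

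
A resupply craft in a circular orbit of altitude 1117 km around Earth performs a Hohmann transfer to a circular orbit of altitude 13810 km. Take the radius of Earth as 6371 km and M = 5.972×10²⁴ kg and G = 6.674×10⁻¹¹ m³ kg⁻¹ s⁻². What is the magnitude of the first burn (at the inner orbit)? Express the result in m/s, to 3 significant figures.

Δv ≈ 1520 m/s

μ = GM = 6.674×10⁻¹¹ × 5.972×10²⁴ = 3.986×10¹⁴ m³/s².
r₁ = 6371 + 1117 = 7488.0 km = 7.4880×10⁶ m.
r₂ = 6371 + 13810 = 20181 km = 2.0181×10⁷ m.
Transfer ellipse a_t = (r₁ + r₂)/2 = 1.383×10⁷ m.
At r₁: circular v_c1 = √(μ/r₁) = 7296 m/s; transfer-perigee v_p = √[μ(2/r₁ − 1/a_t)] = 8812 m/s.
Δv₁ = v_p − v_c1 = 1516 m/s.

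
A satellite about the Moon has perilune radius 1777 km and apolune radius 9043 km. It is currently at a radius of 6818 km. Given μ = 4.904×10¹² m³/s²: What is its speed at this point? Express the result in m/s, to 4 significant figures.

Semi-major axis a = (r_p + r_a)/2 = 5410.0 km = 5.410×10⁶ m.
Vis-viva: v² = μ(2/r − 1/a) = 4.904×10¹² × (2.933×10⁻⁷ − 1.848×10⁻⁷) = 5.321×10⁵ m²/s².
v = 729.4 m/s.

v ≈ 729.4 m/s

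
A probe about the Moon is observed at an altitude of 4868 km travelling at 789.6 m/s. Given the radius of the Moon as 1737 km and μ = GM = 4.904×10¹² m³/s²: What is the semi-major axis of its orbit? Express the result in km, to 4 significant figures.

a ≈ 5693 km

r = 1737 + 4868 = 6605.0 km = 6.605×10⁶ m.
Vis-viva rearranged: 1/a = 2/r − v²/μ = 3.028×10⁻⁷ − 1.271×10⁻⁷ = 1.757×10⁻⁷ m⁻¹.
a = 5.693×10⁶ m = 5692.6 km.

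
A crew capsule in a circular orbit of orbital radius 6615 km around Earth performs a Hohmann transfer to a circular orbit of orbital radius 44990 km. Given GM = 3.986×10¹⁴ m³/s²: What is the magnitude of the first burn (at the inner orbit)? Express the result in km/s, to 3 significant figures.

Δv ≈ 2.49 km/s

r₁ = 6615 km = 6.615×10⁶ m.
r₂ = 44990 km = 4.499×10⁷ m.
Transfer ellipse a_t = (r₁ + r₂)/2 = 2.580×10⁷ m.
At r₁: circular v_c1 = √(μ/r₁) = 7763 m/s; transfer-perigee v_p = √[μ(2/r₁ − 1/a_t)] = 10250 m/s.
Δv₁ = v_p − v_c1 = 2488 m/s.
= 2.488 km/s.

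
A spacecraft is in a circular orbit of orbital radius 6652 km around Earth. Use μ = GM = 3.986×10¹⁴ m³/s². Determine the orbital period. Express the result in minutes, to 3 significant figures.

T ≈ 90.0 minutes

r = 6652 km = 6.652×10⁶ m.
Kepler's third law: T = 2π√(r³/μ) = 2π√((6.652×10⁶)³ / 3.986×10¹⁴).
r³/μ = 7.384×10⁵ s², so T = 2π × 8.593×10² = 5.399×10³ s.
Converting: 5.399×10³ s ÷ 60.00 = 89.99 minutes.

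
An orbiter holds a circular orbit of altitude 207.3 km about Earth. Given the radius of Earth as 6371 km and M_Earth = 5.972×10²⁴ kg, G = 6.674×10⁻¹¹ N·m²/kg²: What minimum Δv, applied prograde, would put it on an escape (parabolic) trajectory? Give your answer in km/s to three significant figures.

Δv ≈ 3.22 km/s

μ = GM = 6.674×10⁻¹¹ × 5.972×10²⁴ = 3.986×10¹⁴ m³/s².
r = 6371 + 207.3 = 6578.3 km = 6.5783×10⁶ m.
Circular speed v_c = √(μ/r) = 7784 m/s.
Escape speed v_esc = √(2μ/r) = √2 × v_c = 11010 m/s.
Δv = v_esc − v_c = 3224 m/s = 3.224 km/s.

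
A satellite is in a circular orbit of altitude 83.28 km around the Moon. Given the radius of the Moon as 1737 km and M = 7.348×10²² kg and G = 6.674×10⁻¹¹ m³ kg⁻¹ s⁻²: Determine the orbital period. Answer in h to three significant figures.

T ≈ 1.94 h

μ = GM = 6.674×10⁻¹¹ × 7.348×10²² = 4.904×10¹² m³/s².
r = 1737 + 83.28 = 1820.3 km = 1.8203×10⁶ m.
Kepler's third law: T = 2π√(r³/μ) = 2π√((1.820×10⁶)³ / 4.904×10¹²).
r³/μ = 1.230×10⁶ s², so T = 2π × 1.109×10³ = 6.968×10³ s.
Converting: 6.968×10³ s ÷ 3600 = 1.936 h.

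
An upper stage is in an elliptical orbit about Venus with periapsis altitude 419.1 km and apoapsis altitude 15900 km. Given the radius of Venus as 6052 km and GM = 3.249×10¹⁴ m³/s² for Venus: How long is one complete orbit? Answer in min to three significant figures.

T ≈ 311 min

r_p = 6052 + 419.1 = 6471.1 km = 6.4711×10⁶ m.
r_a = 6052 + 15900 = 21952 km = 2.1952×10⁷ m.
Semi-major axis a = (r_p + r_a)/2 = (6471.1 + 21952)/2 = 14212 km = 1.421×10⁷ m.
By Kepler's third law T = 2π√(a³/μ) = 2π × 2.972×10³ = 1.868×10⁴ s.
= 311.3 min.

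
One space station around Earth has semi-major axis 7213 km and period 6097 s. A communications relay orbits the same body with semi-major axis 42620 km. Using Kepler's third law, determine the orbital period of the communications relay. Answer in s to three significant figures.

T₂ ≈ 87600 s

Kepler's third law: T² ∝ a³, so T₂ = T₁ (a₂/a₁)^(3/2).
a₂/a₁ = 5.909, (a₂/a₁)^(3/2) = 14.36.
T₂ = 6097 × 14.36 = 87570 s.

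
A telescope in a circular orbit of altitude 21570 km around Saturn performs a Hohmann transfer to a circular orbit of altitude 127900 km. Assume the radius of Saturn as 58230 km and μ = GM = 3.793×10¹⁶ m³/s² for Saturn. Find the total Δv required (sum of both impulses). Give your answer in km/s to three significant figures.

Δv_total ≈ 7.21 km/s

r₁ = 58230 + 21570 = 79800 km = 7.9800×10⁷ m.
r₂ = 58230 + 127900 = 186130 km = 1.8613×10⁸ m.
Transfer ellipse a_t = (r₁ + r₂)/2 = 1.330×10⁸ m.
At r₁: circular v_c1 = √(μ/r₁) = 21800 m/s; transfer-perikrone v_p = √[μ(2/r₁ − 1/a_t)] = 25790 m/s.
Δv₁ = v_p − v_c1 = 3993 m/s.
At r₂: circular v_c2 = √(μ/r₂) = 14280 m/s; transfer-apokrone v_a = √[μ(2/r₂ − 1/a_t)] = 11060 m/s.
Δv₂ = v_c2 − v_a = 3216 m/s.
Total Δv = Δv₁ + Δv₂ = 7209 m/s = 7.209 km/s.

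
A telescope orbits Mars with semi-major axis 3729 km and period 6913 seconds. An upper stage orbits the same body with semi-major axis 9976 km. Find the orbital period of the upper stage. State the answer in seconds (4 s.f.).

Kepler's third law: T² ∝ a³, so T₂ = T₁ (a₂/a₁)^(3/2).
a₂/a₁ = 2.675, (a₂/a₁)^(3/2) = 4.376.
T₂ = 6913 × 4.376 = 30250 seconds.

T₂ ≈ 30250 seconds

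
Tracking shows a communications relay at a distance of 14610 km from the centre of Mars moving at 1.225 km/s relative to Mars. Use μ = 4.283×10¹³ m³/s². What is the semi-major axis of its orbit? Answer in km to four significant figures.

r = 1.461×10⁷ m.
Vis-viva rearranged: 1/a = 2/r − v²/μ = 1.369×10⁻⁷ − 3.504×10⁻⁸ = 1.019×10⁻⁷ m⁻¹.
a = 9.818×10⁶ m = 9817.8 km.

a ≈ 9818 km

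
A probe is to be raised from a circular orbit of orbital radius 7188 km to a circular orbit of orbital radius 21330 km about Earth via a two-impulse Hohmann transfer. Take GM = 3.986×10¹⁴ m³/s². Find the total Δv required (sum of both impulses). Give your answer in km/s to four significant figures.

r₁ = 7188 km = 7.188×10⁶ m.
r₂ = 21330 km = 2.133×10⁷ m.
Transfer ellipse a_t = (r₁ + r₂)/2 = 1.426×10⁷ m.
At r₁: circular v_c1 = √(μ/r₁) = 7447 m/s; transfer-perigee v_p = √[μ(2/r₁ − 1/a_t)] = 9108 m/s.
Δv₁ = v_p − v_c1 = 1661 m/s.
At r₂: circular v_c2 = √(μ/r₂) = 4323 m/s; transfer-apogee v_a = √[μ(2/r₂ − 1/a_t)] = 3069 m/s.
Δv₂ = v_c2 − v_a = 1254 m/s.
Total Δv = Δv₁ + Δv₂ = 2915 m/s = 2.915 km/s.

Δv_total ≈ 2.915 km/s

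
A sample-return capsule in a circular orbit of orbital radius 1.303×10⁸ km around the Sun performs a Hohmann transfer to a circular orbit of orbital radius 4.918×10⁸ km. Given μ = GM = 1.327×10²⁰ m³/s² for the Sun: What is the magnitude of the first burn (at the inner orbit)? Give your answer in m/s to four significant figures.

Δv ≈ 8215 m/s

r₁ = 1.303×10⁸ km = 1.303×10¹¹ m.
r₂ = 4.918×10⁸ km = 4.918×10¹¹ m.
Transfer ellipse a_t = (r₁ + r₂)/2 = 3.110×10¹¹ m.
At r₁: circular v_c1 = √(μ/r₁) = 31910 m/s; transfer-perihelion v_p = √[μ(2/r₁ − 1/a_t)] = 40130 m/s.
Δv₁ = v_p − v_c1 = 8215 m/s.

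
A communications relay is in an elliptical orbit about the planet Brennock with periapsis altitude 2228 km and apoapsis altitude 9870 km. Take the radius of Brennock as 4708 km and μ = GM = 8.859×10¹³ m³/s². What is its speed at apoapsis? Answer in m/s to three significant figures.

r_p = 4708 + 2228 = 6936.0 km = 6.9360×10⁶ m.
r_a = 4708 + 9870 = 14578 km = 1.4578×10⁷ m.
Semi-major axis a = (r_p + r_a)/2 = 10757 km = 1.076×10⁷ m.
Vis-viva: v² = μ(2/r − 1/a) = 8.859×10¹³ × (1.372×10⁻⁷ − 9.296×10⁻⁸) = 3.918×10⁶ m²/s².
v = 1979 m/s.

v ≈ 1980 m/s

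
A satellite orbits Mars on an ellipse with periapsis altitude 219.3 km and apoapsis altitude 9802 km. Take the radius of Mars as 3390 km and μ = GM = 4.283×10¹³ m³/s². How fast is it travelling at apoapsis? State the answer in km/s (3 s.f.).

r_p = 3390 + 219.3 = 3609.3 km = 3.6093×10⁶ m.
r_a = 3390 + 9802 = 13192 km = 1.3192×10⁷ m.
Semi-major axis a = (r_p + r_a)/2 = 8400.6 km = 8.401×10⁶ m.
Vis-viva: v² = μ(2/r − 1/a) = 4.283×10¹³ × (1.516×10⁻⁷ − 1.190×10⁻⁷) = 1.395×10⁶ m²/s².
v = 1181 m/s = 1.181 km/s.

v ≈ 1.18 km/s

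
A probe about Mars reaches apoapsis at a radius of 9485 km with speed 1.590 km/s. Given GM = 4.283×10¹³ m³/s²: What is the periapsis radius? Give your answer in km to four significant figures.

r_a = 9.485×10⁶ m.
Specific energy ε = v²/2 − μ/r = -3.252×10⁶ J/kg, so a = −μ/(2ε) = 6.586×10⁶ m.
The apsides satisfy r_p + r_a = 2a, so the periapsis radius is 2a − r_a = 3.687×10⁶ m = 3687.4 km.

periapsis radius ≈ 3687 km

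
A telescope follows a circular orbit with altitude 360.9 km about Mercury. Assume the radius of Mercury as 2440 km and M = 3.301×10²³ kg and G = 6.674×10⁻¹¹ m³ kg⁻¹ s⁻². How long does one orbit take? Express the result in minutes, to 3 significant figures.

T ≈ 105 minutes

μ = GM = 6.674×10⁻¹¹ × 3.301×10²³ = 2.203×10¹³ m³/s².
r = 2440 + 360.9 = 2800.9 km = 2.8009×10⁶ m.
Kepler's third law: T = 2π√(r³/μ) = 2π√((2.801×10⁶)³ / 2.203×10¹³).
r³/μ = 9.974×10⁵ s², so T = 2π × 9.987×10² = 6.275×10³ s.
Converting: 6.275×10³ s ÷ 60.00 = 104.6 minutes.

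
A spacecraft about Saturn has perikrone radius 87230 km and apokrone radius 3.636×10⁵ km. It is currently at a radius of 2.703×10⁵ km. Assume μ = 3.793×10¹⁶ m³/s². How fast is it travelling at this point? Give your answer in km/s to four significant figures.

v ≈ 10.60 km/s

Semi-major axis a = (r_p + r_a)/2 = 2.2542×10⁵ km = 2.254×10⁸ m.
Vis-viva: v² = μ(2/r − 1/a) = 3.793×10¹⁶ × (7.399×10⁻⁹ − 4.436×10⁻⁹) = 1.124×10⁸ m²/s².
v = 10600 m/s = 10.60 km/s.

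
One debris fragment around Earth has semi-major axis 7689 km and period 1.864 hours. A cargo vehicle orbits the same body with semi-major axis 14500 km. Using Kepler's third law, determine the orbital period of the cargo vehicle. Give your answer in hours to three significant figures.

T₂ ≈ 4.83 hours

Kepler's third law: T² ∝ a³, so T₂ = T₁ (a₂/a₁)^(3/2).
a₂/a₁ = 1.886, (a₂/a₁)^(3/2) = 2.590.
T₂ = 1.864 × 2.590 = 4.827 hours.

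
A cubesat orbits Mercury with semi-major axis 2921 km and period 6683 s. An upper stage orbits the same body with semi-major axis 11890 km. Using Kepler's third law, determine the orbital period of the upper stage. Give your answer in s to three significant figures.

T₂ ≈ 54900 s

Kepler's third law: T² ∝ a³, so T₂ = T₁ (a₂/a₁)^(3/2).
a₂/a₁ = 4.071, (a₂/a₁)^(3/2) = 8.213.
T₂ = 6683 × 8.213 = 54880 s.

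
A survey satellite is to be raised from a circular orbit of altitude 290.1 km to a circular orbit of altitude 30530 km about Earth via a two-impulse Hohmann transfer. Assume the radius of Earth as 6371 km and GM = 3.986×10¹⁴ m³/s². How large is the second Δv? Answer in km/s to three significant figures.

r₁ = 6371 + 290.1 = 6661.1 km = 6.6611×10⁶ m.
r₂ = 6371 + 30530 = 36901 km = 3.6901×10⁷ m.
Transfer ellipse a_t = (r₁ + r₂)/2 = 2.178×10⁷ m.
At r₁: circular v_c1 = √(μ/r₁) = 7736 m/s; transfer-perigee v_p = √[μ(2/r₁ − 1/a_t)] = 10070 m/s.
At r₂: circular v_c2 = √(μ/r₂) = 3287 m/s; transfer-apogee v_a = √[μ(2/r₂ − 1/a_t)] = 1818 m/s.
Δv₂ = v_c2 − v_a = 1469 m/s.
= 1.469 km/s.

Δv ≈ 1.47 km/s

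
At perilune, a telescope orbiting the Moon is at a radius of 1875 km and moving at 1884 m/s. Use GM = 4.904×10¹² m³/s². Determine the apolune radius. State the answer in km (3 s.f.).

apolune radius ≈ 3960 km

r_p = 1.875×10⁶ m.
Specific energy ε = v²/2 − μ/r = -8.407×10⁵ J/kg, so a = −μ/(2ε) = 2.916×10⁶ m.
The apsides satisfy r_p + r_a = 2a, so the apolune radius is 2a − r_p = 3.958×10⁶ m = 3958.0 km.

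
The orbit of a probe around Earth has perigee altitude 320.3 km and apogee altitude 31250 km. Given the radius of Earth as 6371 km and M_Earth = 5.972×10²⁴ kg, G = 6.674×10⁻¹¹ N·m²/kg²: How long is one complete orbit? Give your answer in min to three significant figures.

μ = GM = 6.674×10⁻¹¹ × 5.972×10²⁴ = 3.986×10¹⁴ m³/s².
r_p = 6371 + 320.3 = 6691.3 km = 6.6913×10⁶ m.
r_a = 6371 + 31250 = 37621 km = 3.7621×10⁷ m.
Semi-major axis a = (r_p + r_a)/2 = (6691.3 + 37621)/2 = 22156 km = 2.216×10⁷ m.
By Kepler's third law T = 2π√(a³/μ) = 2π × 5.224×10³ = 3.282×10⁴ s.
= 547.0 min.

T ≈ 547 min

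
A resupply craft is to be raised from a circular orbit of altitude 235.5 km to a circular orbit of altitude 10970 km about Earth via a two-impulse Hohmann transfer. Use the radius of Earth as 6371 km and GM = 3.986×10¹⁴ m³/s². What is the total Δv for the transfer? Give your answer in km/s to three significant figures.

Δv_total ≈ 2.81 km/s

r₁ = 6371 + 235.5 = 6606.5 km = 6.6065×10⁶ m.
r₂ = 6371 + 10970 = 17341 km = 1.7341×10⁷ m.
Transfer ellipse a_t = (r₁ + r₂)/2 = 1.197×10⁷ m.
At r₁: circular v_c1 = √(μ/r₁) = 7768 m/s; transfer-perigee v_p = √[μ(2/r₁ − 1/a_t)] = 9348 m/s.
Δv₁ = v_p − v_c1 = 1580 m/s.
At r₂: circular v_c2 = √(μ/r₂) = 4794 m/s; transfer-apogee v_a = √[μ(2/r₂ − 1/a_t)] = 3561 m/s.
Δv₂ = v_c2 − v_a = 1233 m/s.
Total Δv = Δv₁ + Δv₂ = 2813 m/s = 2.813 km/s.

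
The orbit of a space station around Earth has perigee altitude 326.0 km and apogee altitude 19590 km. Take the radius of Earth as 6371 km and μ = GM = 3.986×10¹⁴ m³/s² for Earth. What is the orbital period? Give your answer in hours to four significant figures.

T ≈ 5.768 hours

r_p = 6371 + 326.0 = 6697.0 km = 6.6970×10⁶ m.
r_a = 6371 + 19590 = 25961 km = 2.5961×10⁷ m.
Semi-major axis a = (r_p + r_a)/2 = (6697.0 + 25961)/2 = 16329 km = 1.633×10⁷ m.
By Kepler's third law T = 2π√(a³/μ) = 2π × 3.305×10³ = 2.077×10⁴ s.
= 5.768 hours.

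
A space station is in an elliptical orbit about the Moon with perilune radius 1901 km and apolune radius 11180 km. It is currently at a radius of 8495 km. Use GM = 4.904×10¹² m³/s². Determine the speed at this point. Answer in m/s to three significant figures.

Semi-major axis a = (r_p + r_a)/2 = 6540.5 km = 6.540×10⁶ m.
Vis-viva: v² = μ(2/r − 1/a) = 4.904×10¹² × (2.354×10⁻⁷ − 1.529×10⁻⁷) = 4.048×10⁵ m²/s².
v = 636.2 m/s.

v ≈ 636 m/s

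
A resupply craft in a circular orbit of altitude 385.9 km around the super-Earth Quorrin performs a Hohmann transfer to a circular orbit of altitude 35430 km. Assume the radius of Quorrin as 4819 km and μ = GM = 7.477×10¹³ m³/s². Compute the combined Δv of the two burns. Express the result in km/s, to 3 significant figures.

Δv_total ≈ 1.96 km/s

r₁ = 4819 + 385.9 = 5204.9 km = 5.2049×10⁶ m.
r₂ = 4819 + 35430 = 40249 km = 4.0249×10⁷ m.
Transfer ellipse a_t = (r₁ + r₂)/2 = 2.273×10⁷ m.
At r₁: circular v_c1 = √(μ/r₁) = 3790 m/s; transfer-periapsis v_p = √[μ(2/r₁ − 1/a_t)] = 5044 m/s.
Δv₁ = v_p − v_c1 = 1254 m/s.
At r₂: circular v_c2 = √(μ/r₂) = 1363 m/s; transfer-apoapsis v_a = √[μ(2/r₂ − 1/a_t)] = 652.3 m/s.
Δv₂ = v_c2 − v_a = 710.7 m/s.
Total Δv = Δv₁ + Δv₂ = 1964 m/s = 1.964 km/s.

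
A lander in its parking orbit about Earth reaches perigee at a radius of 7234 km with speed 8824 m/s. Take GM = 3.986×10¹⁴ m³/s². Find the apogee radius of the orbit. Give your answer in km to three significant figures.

apogee radius ≈ 17400 km

r_p = 7.234×10⁶ m.
Specific energy ε = v²/2 − μ/r = -1.617×10⁷ J/kg, so a = −μ/(2ε) = 1.233×10⁷ m.
The apsides satisfy r_p + r_a = 2a, so the apogee radius is 2a − r_p = 1.742×10⁷ m = 17417 km.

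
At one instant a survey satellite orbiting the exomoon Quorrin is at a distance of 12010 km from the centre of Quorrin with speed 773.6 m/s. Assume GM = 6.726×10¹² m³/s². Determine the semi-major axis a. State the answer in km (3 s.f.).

r = 1.201×10⁷ m.
Vis-viva rearranged: 1/a = 2/r − v²/μ = 1.665×10⁻⁷ − 8.898×10⁻⁸ = 7.755×10⁻⁸ m⁻¹.
a = 1.289×10⁷ m = 12895 km.

a ≈ 12900 km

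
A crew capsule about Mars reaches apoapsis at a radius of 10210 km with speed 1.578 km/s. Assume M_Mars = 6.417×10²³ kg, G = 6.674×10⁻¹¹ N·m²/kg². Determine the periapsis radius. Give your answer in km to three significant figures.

μ = GM = 6.674×10⁻¹¹ × 6.417×10²³ = 4.283×10¹³ m³/s².
r_a = 1.021×10⁷ m.
Specific energy ε = v²/2 − μ/r = -2.950×10⁶ J/kg, so a = −μ/(2ε) = 7.260×10⁶ m.
The apsides satisfy r_p + r_a = 2a, so the periapsis radius is 2a − r_a = 4.310×10⁶ m = 4309.7 km.

periapsis radius ≈ 4310 km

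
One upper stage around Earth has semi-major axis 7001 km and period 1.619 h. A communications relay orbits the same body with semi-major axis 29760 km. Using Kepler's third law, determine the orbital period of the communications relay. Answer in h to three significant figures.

Kepler's third law: T² ∝ a³, so T₂ = T₁ (a₂/a₁)^(3/2).
a₂/a₁ = 4.251, (a₂/a₁)^(3/2) = 8.764.
T₂ = 1.619 × 8.764 = 14.19 h.

T₂ ≈ 14.2 h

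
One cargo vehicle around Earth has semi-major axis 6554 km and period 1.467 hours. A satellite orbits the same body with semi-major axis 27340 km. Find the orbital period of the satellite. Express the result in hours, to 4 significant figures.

Kepler's third law: T² ∝ a³, so T₂ = T₁ (a₂/a₁)^(3/2).
a₂/a₁ = 4.171, (a₂/a₁)^(3/2) = 8.520.
T₂ = 1.467 × 8.520 = 12.50 hours.

T₂ ≈ 12.50 hours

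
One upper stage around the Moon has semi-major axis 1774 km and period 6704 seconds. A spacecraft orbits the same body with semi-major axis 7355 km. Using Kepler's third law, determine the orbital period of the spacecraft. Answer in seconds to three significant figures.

T₂ ≈ 56600 seconds

Kepler's third law: T² ∝ a³, so T₂ = T₁ (a₂/a₁)^(3/2).
a₂/a₁ = 4.146, (a₂/a₁)^(3/2) = 8.442.
T₂ = 6704 × 8.442 = 56590 seconds.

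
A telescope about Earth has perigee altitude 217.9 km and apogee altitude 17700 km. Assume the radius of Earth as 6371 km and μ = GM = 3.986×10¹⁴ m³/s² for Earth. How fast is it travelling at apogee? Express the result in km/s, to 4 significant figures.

r_p = 6371 + 217.9 = 6588.9 km = 6.5889×10⁶ m.
r_a = 6371 + 17700 = 24071 km = 2.4071×10⁷ m.
Semi-major axis a = (r_p + r_a)/2 = 15330 km = 1.533×10⁷ m.
Vis-viva: v² = μ(2/r − 1/a) = 3.986×10¹⁴ × (8.309×10⁻⁸ − 6.523×10⁻⁸) = 7.117×10⁶ m²/s².
v = 2668 m/s = 2.668 km/s.

v ≈ 2.668 km/s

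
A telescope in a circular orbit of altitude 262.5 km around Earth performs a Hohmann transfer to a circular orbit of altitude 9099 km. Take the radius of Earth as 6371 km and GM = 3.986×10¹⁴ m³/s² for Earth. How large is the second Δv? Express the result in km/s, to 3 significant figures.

r₁ = 6371 + 262.5 = 6633.5 km = 6.6335×10⁶ m.
r₂ = 6371 + 9099 = 15470 km = 1.5470×10⁷ m.
Transfer ellipse a_t = (r₁ + r₂)/2 = 1.105×10⁷ m.
At r₁: circular v_c1 = √(μ/r₁) = 7752 m/s; transfer-perigee v_p = √[μ(2/r₁ − 1/a_t)] = 9171 m/s.
At r₂: circular v_c2 = √(μ/r₂) = 5076 m/s; transfer-apogee v_a = √[μ(2/r₂ − 1/a_t)] = 3933 m/s.
Δv₂ = v_c2 − v_a = 1143 m/s.
= 1.143 km/s.

Δv ≈ 1.14 km/s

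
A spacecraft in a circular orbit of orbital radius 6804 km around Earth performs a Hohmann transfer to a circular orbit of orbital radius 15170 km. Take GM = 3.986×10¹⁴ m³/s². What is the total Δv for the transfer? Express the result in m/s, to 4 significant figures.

Δv_total ≈ 2432 m/s

r₁ = 6804 km = 6.804×10⁶ m.
r₂ = 15170 km = 1.517×10⁷ m.
Transfer ellipse a_t = (r₁ + r₂)/2 = 1.099×10⁷ m.
At r₁: circular v_c1 = √(μ/r₁) = 7654 m/s; transfer-perigee v_p = √[μ(2/r₁ − 1/a_t)] = 8994 m/s.
Δv₁ = v_p − v_c1 = 1340 m/s.
At r₂: circular v_c2 = √(μ/r₂) = 5126 m/s; transfer-apogee v_a = √[μ(2/r₂ − 1/a_t)] = 4034 m/s.
Δv₂ = v_c2 − v_a = 1092 m/s.
Total Δv = Δv₁ + Δv₂ = 2432 m/s.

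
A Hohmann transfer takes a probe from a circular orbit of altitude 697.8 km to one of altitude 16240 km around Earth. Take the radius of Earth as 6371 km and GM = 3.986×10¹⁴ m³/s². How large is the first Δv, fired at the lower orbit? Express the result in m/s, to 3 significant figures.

r₁ = 6371 + 697.8 = 7068.8 km = 7.0688×10⁶ m.
r₂ = 6371 + 16240 = 22611 km = 2.2611×10⁷ m.
Transfer ellipse a_t = (r₁ + r₂)/2 = 1.484×10⁷ m.
At r₁: circular v_c1 = √(μ/r₁) = 7509 m/s; transfer-perigee v_p = √[μ(2/r₁ − 1/a_t)] = 9269 m/s.
Δv₁ = v_p − v_c1 = 1760 m/s.

Δv ≈ 1760 m/s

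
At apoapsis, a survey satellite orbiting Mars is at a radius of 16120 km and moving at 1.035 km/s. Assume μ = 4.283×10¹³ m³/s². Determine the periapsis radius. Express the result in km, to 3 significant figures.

periapsis radius ≈ 4070 km

r_a = 1.612×10⁷ m.
Specific energy ε = v²/2 − μ/r = -2.121×10⁶ J/kg, so a = −μ/(2ε) = 1.010×10⁷ m.
The apsides satisfy r_p + r_a = 2a, so the periapsis radius is 2a − r_a = 4.070×10⁶ m = 4070.1 km.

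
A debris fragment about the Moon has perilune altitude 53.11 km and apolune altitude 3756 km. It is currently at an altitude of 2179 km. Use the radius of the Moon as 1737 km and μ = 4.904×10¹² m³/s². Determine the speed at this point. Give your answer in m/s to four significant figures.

r_p = 1737 + 53.11 = 1790.1 km = 1.7901×10⁶ m.
r_a = 1737 + 3756 = 5493.0 km = 5.4930×10⁶ m.
r = 1737 + 2179 = 3916.0 km = 3.916×10⁶ m.
Semi-major axis a = (r_p + r_a)/2 = 3641.6 km = 3.642×10⁶ m.
Vis-viva: v² = μ(2/r − 1/a) = 4.904×10¹² × (5.107×10⁻⁷ − 2.746×10⁻⁷) = 1.158×10⁶ m²/s².
v = 1076 m/s.

v ≈ 1076 m/s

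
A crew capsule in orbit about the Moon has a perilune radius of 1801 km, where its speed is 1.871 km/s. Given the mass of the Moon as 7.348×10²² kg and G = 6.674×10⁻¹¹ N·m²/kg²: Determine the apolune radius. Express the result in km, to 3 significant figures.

μ = GM = 6.674×10⁻¹¹ × 7.348×10²² = 4.904×10¹² m³/s².
r_p = 1.801×10⁶ m.
Specific energy ε = v²/2 − μ/r = -9.726×10⁵ J/kg, so a = −μ/(2ε) = 2.521×10⁶ m.
The apsides satisfy r_p + r_a = 2a, so the apolune radius is 2a − r_p = 3.241×10⁶ m = 3241.0 km.

apolune radius ≈ 3240 km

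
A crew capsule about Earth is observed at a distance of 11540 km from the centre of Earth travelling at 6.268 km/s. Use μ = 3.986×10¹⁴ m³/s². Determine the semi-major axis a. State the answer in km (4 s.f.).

a ≈ 13380 km

r = 1.154×10⁷ m.
Specific orbital energy ε = v²/2 − μ/r = (6268)²/2 − 3.986×10¹⁴/1.154×10⁷ = -1.490×10⁷ J/kg.
Since ε = −μ/(2a), a = −μ/(2ε) = 1.338×10⁷ m = 13379 km.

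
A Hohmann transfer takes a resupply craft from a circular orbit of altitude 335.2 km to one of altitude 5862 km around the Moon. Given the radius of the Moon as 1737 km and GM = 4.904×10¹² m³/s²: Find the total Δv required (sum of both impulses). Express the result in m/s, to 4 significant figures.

Δv_total ≈ 667.6 m/s

r₁ = 1737 + 335.2 = 2072.2 km = 2.0722×10⁶ m.
r₂ = 1737 + 5862 = 7599.0 km = 7.5990×10⁶ m.
Transfer ellipse a_t = (r₁ + r₂)/2 = 4.836×10⁶ m.
At r₁: circular v_c1 = √(μ/r₁) = 1538 m/s; transfer-perilune v_p = √[μ(2/r₁ − 1/a_t)] = 1928 m/s.
Δv₁ = v_p − v_c1 = 390.1 m/s.
At r₂: circular v_c2 = √(μ/r₂) = 803.3 m/s; transfer-apolune v_a = √[μ(2/r₂ − 1/a_t)] = 525.9 m/s.
Δv₂ = v_c2 − v_a = 277.5 m/s.
Total Δv = Δv₁ + Δv₂ = 667.6 m/s.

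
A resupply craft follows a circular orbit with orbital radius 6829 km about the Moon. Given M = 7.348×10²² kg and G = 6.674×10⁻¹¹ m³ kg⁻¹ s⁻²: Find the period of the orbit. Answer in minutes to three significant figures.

μ = GM = 6.674×10⁻¹¹ × 7.348×10²² = 4.904×10¹² m³/s².
r = 6829 km = 6.829×10⁶ m.
Kepler's third law: T = 2π√(r³/μ) = 2π√((6.829×10⁶)³ / 4.904×10¹²).
r³/μ = 6.494×10⁷ s², so T = 2π × 8.059×10³ = 5.063×10⁴ s.
Converting: 5.063×10⁴ s ÷ 60.00 = 843.9 minutes.

T ≈ 844 minutes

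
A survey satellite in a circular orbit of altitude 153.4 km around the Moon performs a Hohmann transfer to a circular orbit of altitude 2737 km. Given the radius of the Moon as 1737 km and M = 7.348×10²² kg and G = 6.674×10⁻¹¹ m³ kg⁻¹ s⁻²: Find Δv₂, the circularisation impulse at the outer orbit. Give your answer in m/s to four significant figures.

μ = GM = 6.674×10⁻¹¹ × 7.348×10²² = 4.904×10¹² m³/s².
r₁ = 1737 + 153.4 = 1890.4 km = 1.8904×10⁶ m.
r₂ = 1737 + 2737 = 4474.0 km = 4.4740×10⁶ m.
Transfer ellipse a_t = (r₁ + r₂)/2 = 3.182×10⁶ m.
At r₁: circular v_c1 = √(μ/r₁) = 1611 m/s; transfer-perilune v_p = √[μ(2/r₁ − 1/a_t)] = 1910 m/s.
At r₂: circular v_c2 = √(μ/r₂) = 1047 m/s; transfer-apolune v_a = √[μ(2/r₂ − 1/a_t)] = 806.9 m/s.
Δv₂ = v_c2 − v_a = 240.0 m/s.

Δv ≈ 240.0 m/s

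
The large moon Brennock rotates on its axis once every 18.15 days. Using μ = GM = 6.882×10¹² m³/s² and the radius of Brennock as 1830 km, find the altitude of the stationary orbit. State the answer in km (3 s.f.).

h_sync ≈ 73600 km

T = 18.15 days = 1.568×10⁶ s.
A synchronous orbit has period T, so by Kepler's third law a = (μT²/4π²)^(1/3).
μT²/4π² = 6.882×10¹² × (1.568×10⁶)² / 39.48 = 4.287×10²³ m³.
a = 7.540×10⁷ m = 75401 km.
Altitude h = a − R = 75401 − 1830 = 73571 km.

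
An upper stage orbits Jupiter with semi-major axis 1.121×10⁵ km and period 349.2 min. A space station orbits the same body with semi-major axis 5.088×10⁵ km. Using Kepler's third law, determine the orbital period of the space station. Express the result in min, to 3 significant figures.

T₂ ≈ 3380 min

Kepler's third law: T² ∝ a³, so T₂ = T₁ (a₂/a₁)^(3/2).
a₂/a₁ = 4.539, (a₂/a₁)^(3/2) = 9.670.
T₂ = 349.2 × 9.670 = 3377 min.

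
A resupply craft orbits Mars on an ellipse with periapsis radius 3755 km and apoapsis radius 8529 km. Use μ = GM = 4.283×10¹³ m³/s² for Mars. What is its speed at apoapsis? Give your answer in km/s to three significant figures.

Semi-major axis a = (r_p + r_a)/2 = 6142.0 km = 6.142×10⁶ m.
Vis-viva: v² = μ(2/r − 1/a) = 4.283×10¹³ × (2.345×10⁻⁷ − 1.628×10⁻⁷) = 3.070×10⁶ m²/s².
v = 1752 m/s = 1.752 km/s.

v ≈ 1.75 km/s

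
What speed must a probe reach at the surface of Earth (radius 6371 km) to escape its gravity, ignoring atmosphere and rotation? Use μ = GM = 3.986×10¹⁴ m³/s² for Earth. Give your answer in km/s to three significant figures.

r = R = 6.371×10⁶ m.
Escape speed v_esc = √(2μ/r) = √(2 × 3.986×10¹⁴ / 6.371×10⁶) = √(1.251×10⁸) = 11190 m/s.
= 11.19 km/s.

v_esc ≈ 11.2 km/s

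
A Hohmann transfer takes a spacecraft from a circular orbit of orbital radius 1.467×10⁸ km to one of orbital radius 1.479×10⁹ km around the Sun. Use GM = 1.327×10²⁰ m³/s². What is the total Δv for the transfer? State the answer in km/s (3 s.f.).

r₁ = 1.467×10⁸ km = 1.467×10¹¹ m.
r₂ = 1.479×10⁹ km = 1.479×10¹² m.
Transfer ellipse a_t = (r₁ + r₂)/2 = 8.128×10¹¹ m.
At r₁: circular v_c1 = √(μ/r₁) = 30080 m/s; transfer-perihelion v_p = √[μ(2/r₁ − 1/a_t)] = 40570 m/s.
Δv₁ = v_p − v_c1 = 10490 m/s.
At r₂: circular v_c2 = √(μ/r₂) = 9472 m/s; transfer-aphelion v_a = √[μ(2/r₂ − 1/a_t)] = 4024 m/s.
Δv₂ = v_c2 − v_a = 5448 m/s.
Total Δv = Δv₁ + Δv₂ = 15940 m/s = 15.94 km/s.

Δv_total ≈ 15.9 km/s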